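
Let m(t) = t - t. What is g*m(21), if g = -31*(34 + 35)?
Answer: 0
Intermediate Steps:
m(t) = 0
g = -2139 (g = -31*69 = -2139)
g*m(21) = -2139*0 = 0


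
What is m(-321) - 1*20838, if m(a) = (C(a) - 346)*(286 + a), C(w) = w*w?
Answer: -3615163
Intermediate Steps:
C(w) = w**2
m(a) = (-346 + a**2)*(286 + a) (m(a) = (a**2 - 346)*(286 + a) = (-346 + a**2)*(286 + a))
m(-321) - 1*20838 = (-98956 + (-321)**3 - 346*(-321) + 286*(-321)**2) - 1*20838 = (-98956 - 33076161 + 111066 + 286*103041) - 20838 = (-98956 - 33076161 + 111066 + 29469726) - 20838 = -3594325 - 20838 = -3615163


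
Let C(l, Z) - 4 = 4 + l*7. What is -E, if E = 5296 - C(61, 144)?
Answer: -4861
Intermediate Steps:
C(l, Z) = 8 + 7*l (C(l, Z) = 4 + (4 + l*7) = 4 + (4 + 7*l) = 8 + 7*l)
E = 4861 (E = 5296 - (8 + 7*61) = 5296 - (8 + 427) = 5296 - 1*435 = 5296 - 435 = 4861)
-E = -1*4861 = -4861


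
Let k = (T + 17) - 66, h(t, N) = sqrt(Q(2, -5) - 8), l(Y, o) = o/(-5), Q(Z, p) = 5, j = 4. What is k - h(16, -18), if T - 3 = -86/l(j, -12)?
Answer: -491/6 - I*sqrt(3) ≈ -81.833 - 1.732*I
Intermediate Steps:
l(Y, o) = -o/5 (l(Y, o) = o*(-1/5) = -o/5)
h(t, N) = I*sqrt(3) (h(t, N) = sqrt(5 - 8) = sqrt(-3) = I*sqrt(3))
T = -197/6 (T = 3 - 86/((-1/5*(-12))) = 3 - 86/12/5 = 3 - 86*5/12 = 3 - 215/6 = -197/6 ≈ -32.833)
k = -491/6 (k = (-197/6 + 17) - 66 = -95/6 - 66 = -491/6 ≈ -81.833)
k - h(16, -18) = -491/6 - I*sqrt(3)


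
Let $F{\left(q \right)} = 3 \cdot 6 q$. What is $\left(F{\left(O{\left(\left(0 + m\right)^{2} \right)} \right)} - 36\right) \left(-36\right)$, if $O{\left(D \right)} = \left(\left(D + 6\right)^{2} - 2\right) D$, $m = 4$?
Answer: $-4996080$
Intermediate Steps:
$O{\left(D \right)} = D \left(-2 + \left(6 + D\right)^{2}\right)$ ($O{\left(D \right)} = \left(\left(6 + D\right)^{2} - 2\right) D = \left(-2 + \left(6 + D\right)^{2}\right) D = D \left(-2 + \left(6 + D\right)^{2}\right)$)
$F{\left(q \right)} = 18 q$
$\left(F{\left(O{\left(\left(0 + m\right)^{2} \right)} \right)} - 36\right) \left(-36\right) = \left(18 \left(0 + 4\right)^{2} \left(-2 + \left(6 + \left(0 + 4\right)^{2}\right)^{2}\right) - 36\right) \left(-36\right) = \left(18 \cdot 4^{2} \left(-2 + \left(6 + 4^{2}\right)^{2}\right) - 36\right) \left(-36\right) = \left(18 \cdot 16 \left(-2 + \left(6 + 16\right)^{2}\right) - 36\right) \left(-36\right) = \left(18 \cdot 16 \left(-2 + 22^{2}\right) - 36\right) \left(-36\right) = \left(18 \cdot 16 \left(-2 + 484\right) - 36\right) \left(-36\right) = \left(18 \cdot 16 \cdot 482 - 36\right) \left(-36\right) = \left(18 \cdot 7712 - 36\right) \left(-36\right) = \left(138816 - 36\right) \left(-36\right) = 138780 \left(-36\right) = -4996080$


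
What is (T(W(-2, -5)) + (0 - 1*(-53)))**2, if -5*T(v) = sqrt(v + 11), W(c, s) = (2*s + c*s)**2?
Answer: (265 - sqrt(11))**2/25 ≈ 2739.1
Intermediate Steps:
T(v) = -sqrt(11 + v)/5 (T(v) = -sqrt(v + 11)/5 = -sqrt(11 + v)/5)
(T(W(-2, -5)) + (0 - 1*(-53)))**2 = (-sqrt(11 + (-5)**2*(2 - 2)**2)/5 + (0 - 1*(-53)))**2 = (-sqrt(11 + 25*0**2)/5 + (0 + 53))**2 = (-sqrt(11 + 25*0)/5 + 53)**2 = (-sqrt(11 + 0)/5 + 53)**2 = (-sqrt(11)/5 + 53)**2 = (53 - sqrt(11)/5)**2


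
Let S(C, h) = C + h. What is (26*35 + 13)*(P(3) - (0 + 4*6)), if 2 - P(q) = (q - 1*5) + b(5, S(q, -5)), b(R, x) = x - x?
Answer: -18460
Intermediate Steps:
b(R, x) = 0
P(q) = 7 - q (P(q) = 2 - ((q - 1*5) + 0) = 2 - ((q - 5) + 0) = 2 - ((-5 + q) + 0) = 2 - (-5 + q) = 2 + (5 - q) = 7 - q)
(26*35 + 13)*(P(3) - (0 + 4*6)) = (26*35 + 13)*((7 - 1*3) - (0 + 4*6)) = (910 + 13)*((7 - 3) - (0 + 24)) = 923*(4 - 1*24) = 923*(4 - 24) = 923*(-20) = -18460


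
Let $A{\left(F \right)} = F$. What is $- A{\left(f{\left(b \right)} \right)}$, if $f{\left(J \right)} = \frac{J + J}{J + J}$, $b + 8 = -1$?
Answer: $-1$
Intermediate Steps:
$b = -9$ ($b = -8 - 1 = -9$)
$f{\left(J \right)} = 1$ ($f{\left(J \right)} = \frac{2 J}{2 J} = 2 J \frac{1}{2 J} = 1$)
$- A{\left(f{\left(b \right)} \right)} = \left(-1\right) 1 = -1$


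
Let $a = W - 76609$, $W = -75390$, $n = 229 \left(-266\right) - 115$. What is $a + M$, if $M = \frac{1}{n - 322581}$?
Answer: $- \frac{58308336391}{383610} \approx -1.52 \cdot 10^{5}$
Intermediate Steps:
$n = -61029$ ($n = -60914 - 115 = -61029$)
$M = - \frac{1}{383610}$ ($M = \frac{1}{-61029 - 322581} = \frac{1}{-383610} = - \frac{1}{383610} \approx -2.6068 \cdot 10^{-6}$)
$a = -151999$ ($a = -75390 - 76609 = -151999$)
$a + M = -151999 - \frac{1}{383610} = - \frac{58308336391}{383610}$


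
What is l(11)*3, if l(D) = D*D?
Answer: 363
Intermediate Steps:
l(D) = D**2
l(11)*3 = 11**2*3 = 121*3 = 363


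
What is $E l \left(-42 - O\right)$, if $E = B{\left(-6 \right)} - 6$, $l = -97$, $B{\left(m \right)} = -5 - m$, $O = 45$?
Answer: $-42195$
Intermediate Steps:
$E = -5$ ($E = \left(-5 - -6\right) - 6 = \left(-5 + 6\right) - 6 = 1 - 6 = -5$)
$E l \left(-42 - O\right) = \left(-5\right) \left(-97\right) \left(-42 - 45\right) = 485 \left(-42 - 45\right) = 485 \left(-87\right) = -42195$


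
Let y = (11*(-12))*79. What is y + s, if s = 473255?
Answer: 462827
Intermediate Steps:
y = -10428 (y = -132*79 = -10428)
y + s = -10428 + 473255 = 462827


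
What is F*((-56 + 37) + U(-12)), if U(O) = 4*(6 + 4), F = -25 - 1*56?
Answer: -1701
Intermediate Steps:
F = -81 (F = -25 - 56 = -81)
U(O) = 40 (U(O) = 4*10 = 40)
F*((-56 + 37) + U(-12)) = -81*((-56 + 37) + 40) = -81*(-19 + 40) = -81*21 = -1701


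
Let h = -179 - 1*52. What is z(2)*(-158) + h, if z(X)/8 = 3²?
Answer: -11607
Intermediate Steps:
z(X) = 72 (z(X) = 8*3² = 8*9 = 72)
h = -231 (h = -179 - 52 = -231)
z(2)*(-158) + h = 72*(-158) - 231 = -11376 - 231 = -11607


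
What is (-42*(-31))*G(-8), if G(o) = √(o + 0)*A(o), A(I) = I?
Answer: -20832*I*√2 ≈ -29461.0*I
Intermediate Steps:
G(o) = o^(3/2) (G(o) = √(o + 0)*o = √o*o = o^(3/2))
(-42*(-31))*G(-8) = (-42*(-31))*(-8)^(3/2) = 1302*(-16*I*√2) = -20832*I*√2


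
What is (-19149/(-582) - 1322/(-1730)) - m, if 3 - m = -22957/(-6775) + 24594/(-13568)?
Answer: 24867710544093/771281609600 ≈ 32.242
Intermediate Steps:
m = 65456687/45961600 (m = 3 - (-22957/(-6775) + 24594/(-13568)) = 3 - (-22957*(-1/6775) + 24594*(-1/13568)) = 3 - (22957/6775 - 12297/6784) = 3 - 1*72428113/45961600 = 3 - 72428113/45961600 = 65456687/45961600 ≈ 1.4242)
(-19149/(-582) - 1322/(-1730)) - m = (-19149/(-582) - 1322/(-1730)) - 1*65456687/45961600 = (-19149*(-1/582) - 1322*(-1/1730)) - 65456687/45961600 = (6383/194 + 661/865) - 65456687/45961600 = 5649529/167810 - 65456687/45961600 = 24867710544093/771281609600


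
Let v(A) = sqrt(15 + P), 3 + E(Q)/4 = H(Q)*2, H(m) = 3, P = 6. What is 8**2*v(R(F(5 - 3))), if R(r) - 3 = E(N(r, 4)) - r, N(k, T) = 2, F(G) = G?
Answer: 64*sqrt(21) ≈ 293.28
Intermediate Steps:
E(Q) = 12 (E(Q) = -12 + 4*(3*2) = -12 + 4*6 = -12 + 24 = 12)
R(r) = 15 - r (R(r) = 3 + (12 - r) = 15 - r)
v(A) = sqrt(21) (v(A) = sqrt(15 + 6) = sqrt(21))
8**2*v(R(F(5 - 3))) = 8**2*sqrt(21) = 64*sqrt(21)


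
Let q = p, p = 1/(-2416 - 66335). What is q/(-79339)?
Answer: 1/5454635589 ≈ 1.8333e-10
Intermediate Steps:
p = -1/68751 (p = 1/(-68751) = -1/68751 ≈ -1.4545e-5)
q = -1/68751 ≈ -1.4545e-5
q/(-79339) = -1/68751/(-79339) = -1/68751*(-1/79339) = 1/5454635589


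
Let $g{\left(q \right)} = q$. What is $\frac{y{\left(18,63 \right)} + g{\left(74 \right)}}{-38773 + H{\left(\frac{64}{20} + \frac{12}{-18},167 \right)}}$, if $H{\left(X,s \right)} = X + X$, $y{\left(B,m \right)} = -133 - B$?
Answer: $\frac{1155}{581519} \approx 0.0019862$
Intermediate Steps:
$H{\left(X,s \right)} = 2 X$
$\frac{y{\left(18,63 \right)} + g{\left(74 \right)}}{-38773 + H{\left(\frac{64}{20} + \frac{12}{-18},167 \right)}} = \frac{\left(-133 - 18\right) + 74}{-38773 + 2 \left(\frac{64}{20} + \frac{12}{-18}\right)} = \frac{\left(-133 - 18\right) + 74}{-38773 + 2 \left(64 \cdot \frac{1}{20} + 12 \left(- \frac{1}{18}\right)\right)} = \frac{-151 + 74}{-38773 + 2 \left(\frac{16}{5} - \frac{2}{3}\right)} = - \frac{77}{-38773 + 2 \cdot \frac{38}{15}} = - \frac{77}{-38773 + \frac{76}{15}} = - \frac{77}{- \frac{581519}{15}} = \left(-77\right) \left(- \frac{15}{581519}\right) = \frac{1155}{581519}$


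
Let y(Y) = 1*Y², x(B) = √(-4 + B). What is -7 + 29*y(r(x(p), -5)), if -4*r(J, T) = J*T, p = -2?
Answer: -2231/8 ≈ -278.88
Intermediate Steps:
r(J, T) = -J*T/4
y(Y) = Y²
-7 + 29*y(r(x(p), -5)) = -7 + 29*(-¼*√(-4 - 2)*(-5))² = -7 + 29*(-¼*√(-6)*(-5))² = -7 + 29*(-¼*I*√6*(-5))² = -7 + 29*(5*I*√6/4)² = -7 + 29*(-75/8) = -7 - 2175/8 = -2231/8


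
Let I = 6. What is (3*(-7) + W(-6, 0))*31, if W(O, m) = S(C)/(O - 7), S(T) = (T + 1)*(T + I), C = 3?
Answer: -9579/13 ≈ -736.85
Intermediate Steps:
S(T) = (1 + T)*(6 + T) (S(T) = (T + 1)*(T + 6) = (1 + T)*(6 + T))
W(O, m) = 36/(-7 + O) (W(O, m) = (6 + 3**2 + 7*3)/(O - 7) = (6 + 9 + 21)/(-7 + O) = 36/(-7 + O))
(3*(-7) + W(-6, 0))*31 = (3*(-7) + 36/(-7 - 6))*31 = (-21 + 36/(-13))*31 = (-21 + 36*(-1/13))*31 = (-21 - 36/13)*31 = -309/13*31 = -9579/13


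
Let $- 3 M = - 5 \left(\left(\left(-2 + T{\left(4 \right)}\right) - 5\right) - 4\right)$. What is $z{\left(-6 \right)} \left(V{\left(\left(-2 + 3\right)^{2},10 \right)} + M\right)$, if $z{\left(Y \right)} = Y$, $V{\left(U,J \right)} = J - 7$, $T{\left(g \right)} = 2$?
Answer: $72$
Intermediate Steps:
$V{\left(U,J \right)} = -7 + J$ ($V{\left(U,J \right)} = J - 7 = -7 + J$)
$M = -15$ ($M = - \frac{\left(-5\right) \left(\left(\left(-2 + 2\right) - 5\right) - 4\right)}{3} = - \frac{\left(-5\right) \left(\left(0 - 5\right) - 4\right)}{3} = - \frac{\left(-5\right) \left(-5 - 4\right)}{3} = - \frac{\left(-5\right) \left(-9\right)}{3} = \left(- \frac{1}{3}\right) 45 = -15$)
$z{\left(-6 \right)} \left(V{\left(\left(-2 + 3\right)^{2},10 \right)} + M\right) = - 6 \left(\left(-7 + 10\right) - 15\right) = - 6 \left(3 - 15\right) = \left(-6\right) \left(-12\right) = 72$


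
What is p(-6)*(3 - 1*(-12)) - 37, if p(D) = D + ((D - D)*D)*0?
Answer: -127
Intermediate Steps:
p(D) = D (p(D) = D + (0*D)*0 = D + 0*0 = D + 0 = D)
p(-6)*(3 - 1*(-12)) - 37 = -6*(3 - 1*(-12)) - 37 = -6*(3 + 12) - 37 = -6*15 - 37 = -90 - 37 = -127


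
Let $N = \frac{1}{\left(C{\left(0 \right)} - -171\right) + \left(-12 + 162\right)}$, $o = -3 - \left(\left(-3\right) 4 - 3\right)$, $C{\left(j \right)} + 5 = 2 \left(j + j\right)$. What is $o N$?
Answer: $\frac{3}{79} \approx 0.037975$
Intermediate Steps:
$C{\left(j \right)} = -5 + 4 j$ ($C{\left(j \right)} = -5 + 2 \left(j + j\right) = -5 + 2 \cdot 2 j = -5 + 4 j$)
$o = 12$ ($o = -3 - \left(-12 - 3\right) = -3 - -15 = -3 + 15 = 12$)
$N = \frac{1}{316}$ ($N = \frac{1}{\left(\left(-5 + 4 \cdot 0\right) - -171\right) + \left(-12 + 162\right)} = \frac{1}{\left(\left(-5 + 0\right) + 171\right) + 150} = \frac{1}{\left(-5 + 171\right) + 150} = \frac{1}{166 + 150} = \frac{1}{316} \approx 0.0031646$)
$o N = 12 \cdot \frac{1}{316} = \frac{3}{79}$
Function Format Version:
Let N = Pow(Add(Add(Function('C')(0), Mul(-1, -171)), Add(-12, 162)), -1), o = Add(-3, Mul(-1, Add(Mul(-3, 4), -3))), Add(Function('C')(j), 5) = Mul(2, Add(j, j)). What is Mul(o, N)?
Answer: Rational(3, 79) ≈ 0.037975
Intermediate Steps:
Function('C')(j) = Add(-5, Mul(4, j)) (Function('C')(j) = Add(-5, Mul(2, Add(j, j))) = Add(-5, Mul(2, Mul(2, j))) = Add(-5, Mul(4, j)))
o = 12 (o = Add(-3, Mul(-1, Add(-12, -3))) = Add(-3, Mul(-1, -15)) = Add(-3, 15) = 12)
N = Rational(1, 316) (N = Pow(Add(Add(Add(-5, Mul(4, 0)), Mul(-1, -171)), Add(-12, 162)), -1) = Pow(Add(Add(Add(-5, 0), 171), 150), -1) = Pow(Add(Add(-5, 171), 150), -1) = Pow(Add(166, 150), -1) = Pow(316, -1) = Rational(1, 316) ≈ 0.0031646)
Mul(o, N) = Mul(12, Rational(1, 316)) = Rational(3, 79)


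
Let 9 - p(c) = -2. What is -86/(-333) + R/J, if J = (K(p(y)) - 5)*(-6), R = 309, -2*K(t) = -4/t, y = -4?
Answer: 386405/35298 ≈ 10.947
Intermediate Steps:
p(c) = 11 (p(c) = 9 - 1*(-2) = 9 + 2 = 11)
K(t) = 2/t (K(t) = -(-2)/t = 2/t)
J = 318/11 (J = (2/11 - 5)*(-6) = -53/11*(-6) = 318/11 ≈ 28.909)
-86/(-333) + R/J = -86/(-333) + 309/(318/11) = -86*(-1/333) + 309*(11/318) = 86/333 + 1133/106 = 386405/35298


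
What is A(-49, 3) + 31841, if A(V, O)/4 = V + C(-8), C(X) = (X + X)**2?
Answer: 32669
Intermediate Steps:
C(X) = 4*X**2 (C(X) = (2*X)**2 = 4*X**2)
A(V, O) = 1024 + 4*V (A(V, O) = 4*(V + 4*(-8)**2) = 4*(V + 4*64) = 4*(V + 256) = 4*(256 + V) = 1024 + 4*V)
A(-49, 3) + 31841 = (1024 + 4*(-49)) + 31841 = (1024 - 196) + 31841 = 828 + 31841 = 32669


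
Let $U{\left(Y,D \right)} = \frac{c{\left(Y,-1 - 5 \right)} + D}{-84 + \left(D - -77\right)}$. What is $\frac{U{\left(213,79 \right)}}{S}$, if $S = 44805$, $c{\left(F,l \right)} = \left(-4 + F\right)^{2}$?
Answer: $\frac{1094}{80649} \approx 0.013565$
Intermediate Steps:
$U{\left(Y,D \right)} = \frac{D + \left(-4 + Y\right)^{2}}{-7 + D}$ ($U{\left(Y,D \right)} = \frac{\left(-4 + Y\right)^{2} + D}{-84 + \left(D - -77\right)} = \frac{D + \left(-4 + Y\right)^{2}}{-84 + \left(D + 77\right)} = \frac{D + \left(-4 + Y\right)^{2}}{-84 + \left(77 + D\right)} = \frac{D + \left(-4 + Y\right)^{2}}{-7 + D}$)
$\frac{U{\left(213,79 \right)}}{S} = \frac{\frac{1}{-7 + 79} \left(79 + \left(-4 + 213\right)^{2}\right)}{44805} = \frac{79 + 209^{2}}{72} \cdot \frac{1}{44805} = \frac{79 + 43681}{72} \cdot \frac{1}{44805} = \frac{1}{72} \cdot 43760 \cdot \frac{1}{44805} = \frac{5470}{9} \cdot \frac{1}{44805} = \frac{1094}{80649}$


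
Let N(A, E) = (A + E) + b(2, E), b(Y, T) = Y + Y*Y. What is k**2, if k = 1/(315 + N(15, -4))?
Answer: 1/110224 ≈ 9.0724e-6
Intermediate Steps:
b(Y, T) = Y + Y**2
N(A, E) = 6 + A + E (N(A, E) = (A + E) + 2*(1 + 2) = (A + E) + 2*3 = (A + E) + 6 = 6 + A + E)
k = 1/332 (k = 1/(315 + (6 + 15 - 4)) = 1/(315 + 17) = 1/332 ≈ 0.0030120)
k**2 = (1/332)**2 = 1/110224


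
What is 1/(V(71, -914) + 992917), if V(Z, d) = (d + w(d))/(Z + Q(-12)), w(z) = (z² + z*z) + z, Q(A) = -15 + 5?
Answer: 61/62236901 ≈ 9.8013e-7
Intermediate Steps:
Q(A) = -10
w(z) = z + 2*z² (w(z) = (z² + z²) + z = 2*z² + z = z + 2*z²)
V(Z, d) = (d + d*(1 + 2*d))/(-10 + Z) (V(Z, d) = (d + d*(1 + 2*d))/(Z - 10) = (d + d*(1 + 2*d))/(-10 + Z))
1/(V(71, -914) + 992917) = 1/(2*(-914)*(1 - 914)/(-10 + 71) + 992917) = 1/(2*(-914)*(-913)/61 + 992917) = 1/(2*(-914)*(1/61)*(-913) + 992917) = 1/(1668964/61 + 992917) = 1/(62236901/61) = 61/62236901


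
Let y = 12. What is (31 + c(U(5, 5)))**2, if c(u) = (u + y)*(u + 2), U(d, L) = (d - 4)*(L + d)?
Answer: 87025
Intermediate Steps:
U(d, L) = (-4 + d)*(L + d)
c(u) = (2 + u)*(12 + u) (c(u) = (u + 12)*(u + 2) = (12 + u)*(2 + u) = (2 + u)*(12 + u))
(31 + c(U(5, 5)))**2 = (31 + (24 + (5**2 - 4*5 - 4*5 + 5*5)**2 + 14*(5**2 - 4*5 - 4*5 + 5*5)))**2 = (31 + (24 + (25 - 20 - 20 + 25)**2 + 14*(25 - 20 - 20 + 25)))**2 = (31 + (24 + 10**2 + 14*10))**2 = (31 + (24 + 100 + 140))**2 = (31 + 264)**2 = 295**2 = 87025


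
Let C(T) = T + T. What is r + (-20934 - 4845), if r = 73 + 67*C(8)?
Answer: -24634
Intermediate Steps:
C(T) = 2*T
r = 1145 (r = 73 + 67*(2*8) = 73 + 67*16 = 73 + 1072 = 1145)
r + (-20934 - 4845) = 1145 + (-20934 - 4845) = 1145 - 25779 = -24634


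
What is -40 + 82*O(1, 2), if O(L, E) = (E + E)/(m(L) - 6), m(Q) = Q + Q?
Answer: -122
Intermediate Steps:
m(Q) = 2*Q
O(L, E) = 2*E/(-6 + 2*L) (O(L, E) = (E + E)/(2*L - 6) = (2*E)/(-6 + 2*L) = 2*E/(-6 + 2*L))
-40 + 82*O(1, 2) = -40 + 82*(2/(-3 + 1)) = -40 + 82*(2/(-2)) = -40 + 82*(2*(-½)) = -40 + 82*(-1) = -40 - 82 = -122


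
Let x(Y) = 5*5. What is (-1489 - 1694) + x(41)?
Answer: -3158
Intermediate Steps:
x(Y) = 25
(-1489 - 1694) + x(41) = (-1489 - 1694) + 25 = -3183 + 25 = -3158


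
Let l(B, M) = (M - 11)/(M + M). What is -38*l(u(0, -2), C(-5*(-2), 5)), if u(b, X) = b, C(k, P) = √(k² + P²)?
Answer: -19 + 209*√5/25 ≈ -0.30647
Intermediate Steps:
C(k, P) = √(P² + k²)
l(B, M) = (-11 + M)/(2*M) (l(B, M) = (-11 + M)/((2*M)) = (-11 + M)*(1/(2*M)) = (-11 + M)/(2*M))
-38*l(u(0, -2), C(-5*(-2), 5)) = -19*(-11 + √(5² + (-5*(-2))²))/(√(5² + (-5*(-2))²)) = -19*(-11 + √(25 + 10²))/(√(25 + 10²)) = -19*(-11 + √(25 + 100))/(√(25 + 100)) = -19*(-11 + √125)/(√125) = -19*(-11 + 5*√5)/(5*√5) = -19*√5/25*(-11 + 5*√5) = -19*√5*(-11 + 5*√5)/25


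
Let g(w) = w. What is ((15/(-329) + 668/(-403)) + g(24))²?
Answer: 8739538225441/17579312569 ≈ 497.15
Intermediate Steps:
((15/(-329) + 668/(-403)) + g(24))² = ((15/(-329) + 668/(-403)) + 24)² = ((15*(-1/329) + 668*(-1/403)) + 24)² = ((-15/329 - 668/403) + 24)² = (-225817/132587 + 24)² = (2956271/132587)² = 8739538225441/17579312569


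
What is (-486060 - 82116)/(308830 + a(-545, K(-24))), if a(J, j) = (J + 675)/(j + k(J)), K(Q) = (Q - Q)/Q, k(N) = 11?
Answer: -520828/283105 ≈ -1.8397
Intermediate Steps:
K(Q) = 0 (K(Q) = 0/Q = 0)
a(J, j) = (675 + J)/(11 + j) (a(J, j) = (J + 675)/(j + 11) = (675 + J)/(11 + j))
(-486060 - 82116)/(308830 + a(-545, K(-24))) = (-486060 - 82116)/(308830 + (675 - 545)/(11 + 0)) = -568176/(308830 + 130/11) = -568176/3397260/11 = -568176*11/3397260 = -520828/283105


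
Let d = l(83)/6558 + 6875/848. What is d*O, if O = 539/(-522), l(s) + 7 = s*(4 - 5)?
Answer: -4043392045/483823008 ≈ -8.3572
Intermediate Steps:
l(s) = -7 - s (l(s) = -7 + s*(4 - 5) = -7 + s*(-1) = -7 - s)
O = -539/522 (O = 539*(-1/522) = -539/522 ≈ -1.0326)
d = 7501655/926864 (d = (-7 - 1*83)/6558 + 6875/848 = (-7 - 83)*(1/6558) + 6875*(1/848) = -90*1/6558 + 6875/848 = -15/1093 + 6875/848 = 7501655/926864 ≈ 8.0936)
d*O = (7501655/926864)*(-539/522) = -4043392045/483823008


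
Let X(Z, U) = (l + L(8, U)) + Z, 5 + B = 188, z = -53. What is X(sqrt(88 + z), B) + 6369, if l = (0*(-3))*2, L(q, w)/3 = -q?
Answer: 6345 + sqrt(35) ≈ 6350.9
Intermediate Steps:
L(q, w) = -3*q (L(q, w) = 3*(-q) = -3*q)
l = 0 (l = 0*2 = 0)
B = 183 (B = -5 + 188 = 183)
X(Z, U) = -24 + Z (X(Z, U) = (0 - 3*8) + Z = (0 - 24) + Z = -24 + Z)
X(sqrt(88 + z), B) + 6369 = (-24 + sqrt(88 - 53)) + 6369 = (-24 + sqrt(35)) + 6369 = 6345 + sqrt(35)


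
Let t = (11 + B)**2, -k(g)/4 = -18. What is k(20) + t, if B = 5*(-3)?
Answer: 88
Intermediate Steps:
B = -15
k(g) = 72 (k(g) = -4*(-18) = 72)
t = 16 (t = (11 - 15)**2 = (-4)**2 = 16)
k(20) + t = 72 + 16 = 88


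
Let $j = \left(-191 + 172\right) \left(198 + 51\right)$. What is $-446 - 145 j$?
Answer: $685549$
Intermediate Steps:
$j = -4731$ ($j = \left(-19\right) 249 = -4731$)
$-446 - 145 j = -446 - -685995 = -446 + 685995 = 685549$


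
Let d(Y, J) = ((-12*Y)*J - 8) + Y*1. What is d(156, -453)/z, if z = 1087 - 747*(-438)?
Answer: 848164/328273 ≈ 2.5837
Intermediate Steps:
d(Y, J) = -8 + Y - 12*J*Y (d(Y, J) = (-12*J*Y - 8) + Y = (-8 - 12*J*Y) + Y = -8 + Y - 12*J*Y)
z = 328273 (z = 1087 + 327186 = 328273)
d(156, -453)/z = (-8 + 156 - 12*(-453)*156)/328273 = (-8 + 156 + 848016)*(1/328273) = 848164*(1/328273) = 848164/328273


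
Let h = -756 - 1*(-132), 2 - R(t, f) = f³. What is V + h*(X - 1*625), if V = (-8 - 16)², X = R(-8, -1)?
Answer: 388704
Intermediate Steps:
R(t, f) = 2 - f³
X = 3 (X = 2 - 1*(-1)³ = 2 - 1*(-1) = 2 + 1 = 3)
V = 576 (V = (-24)² = 576)
h = -624 (h = -756 + 132 = -624)
V + h*(X - 1*625) = 576 - 624*(3 - 1*625) = 576 - 624*(3 - 625) = 576 - 624*(-622) = 576 + 388128 = 388704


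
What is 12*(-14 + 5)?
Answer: -108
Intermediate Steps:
12*(-14 + 5) = 12*(-9) = -108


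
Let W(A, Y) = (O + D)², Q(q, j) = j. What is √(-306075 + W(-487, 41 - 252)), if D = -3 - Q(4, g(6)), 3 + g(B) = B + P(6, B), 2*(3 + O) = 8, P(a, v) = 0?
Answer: 5*I*√12242 ≈ 553.22*I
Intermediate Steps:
O = 1 (O = -3 + (½)*8 = -3 + 4 = 1)
g(B) = -3 + B (g(B) = -3 + (B + 0) = -3 + B)
D = -6 (D = -3 - (-3 + 6) = -3 - 1*3 = -3 - 3 = -6)
W(A, Y) = 25 (W(A, Y) = (1 - 6)² = (-5)² = 25)
√(-306075 + W(-487, 41 - 252)) = √(-306075 + 25) = √(-306050) = 5*I*√12242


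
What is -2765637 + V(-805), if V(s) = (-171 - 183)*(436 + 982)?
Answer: -3267609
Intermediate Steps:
V(s) = -501972 (V(s) = -354*1418 = -501972)
-2765637 + V(-805) = -2765637 - 501972 = -3267609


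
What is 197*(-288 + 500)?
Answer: 41764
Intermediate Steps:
197*(-288 + 500) = 197*212 = 41764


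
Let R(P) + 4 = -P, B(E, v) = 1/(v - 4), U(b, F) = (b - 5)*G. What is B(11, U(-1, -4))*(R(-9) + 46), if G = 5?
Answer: -3/2 ≈ -1.5000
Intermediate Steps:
U(b, F) = -25 + 5*b (U(b, F) = (b - 5)*5 = (-5 + b)*5 = -25 + 5*b)
B(E, v) = 1/(-4 + v)
R(P) = -4 - P
B(11, U(-1, -4))*(R(-9) + 46) = ((-4 - 1*(-9)) + 46)/(-4 + (-25 + 5*(-1))) = ((-4 + 9) + 46)/(-4 + (-25 - 5)) = (5 + 46)/(-4 - 30) = 51/(-34) = -1/34*51 = -3/2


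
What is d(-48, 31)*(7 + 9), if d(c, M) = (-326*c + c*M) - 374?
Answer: 220576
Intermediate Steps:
d(c, M) = -374 - 326*c + M*c (d(c, M) = (-326*c + M*c) - 374 = -374 - 326*c + M*c)
d(-48, 31)*(7 + 9) = (-374 - 326*(-48) + 31*(-48))*(7 + 9) = (-374 + 15648 - 1488)*16 = 13786*16 = 220576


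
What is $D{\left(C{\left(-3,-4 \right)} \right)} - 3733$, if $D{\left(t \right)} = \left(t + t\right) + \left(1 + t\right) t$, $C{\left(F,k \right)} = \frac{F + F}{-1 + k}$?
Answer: $- \frac{93199}{25} \approx -3728.0$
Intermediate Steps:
$C{\left(F,k \right)} = \frac{2 F}{-1 + k}$
$D{\left(t \right)} = 2 t + t \left(1 + t\right)$
$D{\left(C{\left(-3,-4 \right)} \right)} - 3733 = 2 \left(-3\right) \frac{1}{-1 - 4} \left(3 + 2 \left(-3\right) \frac{1}{-1 - 4}\right) - 3733 = 2 \left(-3\right) \frac{1}{-5} \left(3 + 2 \left(-3\right) \frac{1}{-5}\right) - 3733 = 2 \left(-3\right) \left(- \frac{1}{5}\right) \left(3 + 2 \left(-3\right) \left(- \frac{1}{5}\right)\right) - 3733 = \frac{6 \left(3 + \frac{6}{5}\right)}{5} - 3733 = \frac{6}{5} \cdot \frac{21}{5} - 3733 = \frac{126}{25} - 3733 = - \frac{93199}{25}$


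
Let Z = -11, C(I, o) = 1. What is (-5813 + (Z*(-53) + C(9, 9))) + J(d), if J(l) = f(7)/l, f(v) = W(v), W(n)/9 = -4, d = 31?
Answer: -162135/31 ≈ -5230.2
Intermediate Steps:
W(n) = -36 (W(n) = 9*(-4) = -36)
f(v) = -36
J(l) = -36/l
(-5813 + (Z*(-53) + C(9, 9))) + J(d) = (-5813 + (-11*(-53) + 1)) - 36/31 = (-5813 + (583 + 1)) - 36*1/31 = (-5813 + 584) - 36/31 = -5229 - 36/31 = -162135/31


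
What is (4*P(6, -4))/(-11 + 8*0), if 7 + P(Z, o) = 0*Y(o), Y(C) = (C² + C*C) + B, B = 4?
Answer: 28/11 ≈ 2.5455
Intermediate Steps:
Y(C) = 4 + 2*C² (Y(C) = (C² + C*C) + 4 = (C² + C²) + 4 = 2*C² + 4 = 4 + 2*C²)
P(Z, o) = -7 (P(Z, o) = -7 + 0*(4 + 2*o²) = -7 + 0 = -7)
(4*P(6, -4))/(-11 + 8*0) = (4*(-7))/(-11 + 8*0) = -28/(-11 + 0) = -28/(-11) = -28*(-1/11) = 28/11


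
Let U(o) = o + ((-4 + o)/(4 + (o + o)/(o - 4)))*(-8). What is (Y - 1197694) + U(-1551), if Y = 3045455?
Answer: 8614856910/4661 ≈ 1.8483e+6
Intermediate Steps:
U(o) = o - 8*(-4 + o)/(4 + 2*o/(-4 + o)) (U(o) = o + ((-4 + o)/(4 + (2*o)/(-4 + o)))*(-8) = o + ((-4 + o)/(4 + 2*o/(-4 + o)))*(-8) = o - 8*(-4 + o)/(4 + 2*o/(-4 + o)))
(Y - 1197694) + U(-1551) = (3045455 - 1197694) + (-64 - 1*(-1551)² + 24*(-1551))/(-8 + 3*(-1551)) = 1847761 + (-64 - 1*2405601 - 37224)/(-8 - 4653) = 1847761 + (-64 - 2405601 - 37224)/(-4661) = 1847761 - 1/4661*(-2442889) = 1847761 + 2442889/4661 = 8614856910/4661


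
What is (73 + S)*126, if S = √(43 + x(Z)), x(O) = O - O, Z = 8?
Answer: 9198 + 126*√43 ≈ 10024.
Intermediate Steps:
x(O) = 0
S = √43 (S = √(43 + 0) = √43 ≈ 6.5574)
(73 + S)*126 = (73 + √43)*126 = 9198 + 126*√43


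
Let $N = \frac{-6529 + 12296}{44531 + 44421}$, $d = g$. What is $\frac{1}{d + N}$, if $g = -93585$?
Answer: $- \frac{88952}{8324567153} \approx -1.0685 \cdot 10^{-5}$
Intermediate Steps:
$d = -93585$
$N = \frac{5767}{88952} \approx 0.064833$
$\frac{1}{d + N} = \frac{1}{-93585 + \frac{5767}{88952}} = \frac{1}{- \frac{8324567153}{88952}} = - \frac{88952}{8324567153}$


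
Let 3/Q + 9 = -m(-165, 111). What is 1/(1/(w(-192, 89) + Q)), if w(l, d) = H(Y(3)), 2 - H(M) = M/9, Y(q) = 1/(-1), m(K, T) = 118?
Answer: 2386/1143 ≈ 2.0875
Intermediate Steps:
Y(q) = -1
H(M) = 2 - M/9
Q = -3/127 (Q = 3/(-9 - 1*118) = 3/(-9 - 118) = 3/(-127) = 3*(-1/127) = -3/127 ≈ -0.023622)
w(l, d) = 19/9 (w(l, d) = 2 - 1/9*(-1) = 2 + 1/9 = 19/9)
1/(1/(w(-192, 89) + Q)) = 1/(1/(19/9 - 3/127)) = 1/(1/(2386/1143)) = 1/(1143/2386) = 2386/1143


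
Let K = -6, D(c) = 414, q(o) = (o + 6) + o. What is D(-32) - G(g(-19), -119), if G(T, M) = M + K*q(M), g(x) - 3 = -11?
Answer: -859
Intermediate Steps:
q(o) = 6 + 2*o (q(o) = (6 + o) + o = 6 + 2*o)
g(x) = -8 (g(x) = 3 - 11 = -8)
G(T, M) = -36 - 11*M (G(T, M) = M - 6*(6 + 2*M) = M + (-36 - 12*M) = -36 - 11*M)
D(-32) - G(g(-19), -119) = 414 - (-36 - 11*(-119)) = 414 - (-36 + 1309) = 414 - 1*1273 = 414 - 1273 = -859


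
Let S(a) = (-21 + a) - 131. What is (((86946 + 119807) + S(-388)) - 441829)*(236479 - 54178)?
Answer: -42953032416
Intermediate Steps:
S(a) = -152 + a
(((86946 + 119807) + S(-388)) - 441829)*(236479 - 54178) = (((86946 + 119807) + (-152 - 388)) - 441829)*(236479 - 54178) = ((206753 - 540) - 441829)*182301 = (206213 - 441829)*182301 = -235616*182301 = -42953032416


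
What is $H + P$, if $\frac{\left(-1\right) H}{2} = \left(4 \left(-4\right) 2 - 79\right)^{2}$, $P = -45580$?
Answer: $-70222$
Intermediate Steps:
$H = -24642$ ($H = - 2 \left(4 \left(-4\right) 2 - 79\right)^{2} = - 2 \left(\left(-16\right) 2 - 79\right)^{2} = - 2 \left(-32 - 79\right)^{2} = - 2 \left(-111\right)^{2} = \left(-2\right) 12321 = -24642$)
$H + P = -24642 - 45580 = -70222$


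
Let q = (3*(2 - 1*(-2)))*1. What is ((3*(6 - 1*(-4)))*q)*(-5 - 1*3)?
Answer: -2880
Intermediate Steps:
q = 12 (q = (3*(2 + 2))*1 = (3*4)*1 = 12*1 = 12)
((3*(6 - 1*(-4)))*q)*(-5 - 1*3) = ((3*(6 - 1*(-4)))*12)*(-5 - 1*3) = ((3*(6 + 4))*12)*(-5 - 3) = ((3*10)*12)*(-8) = (30*12)*(-8) = 360*(-8) = -2880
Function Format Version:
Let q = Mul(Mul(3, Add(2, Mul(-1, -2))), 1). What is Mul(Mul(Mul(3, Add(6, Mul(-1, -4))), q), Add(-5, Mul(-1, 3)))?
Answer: -2880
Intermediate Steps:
q = 12 (q = Mul(Mul(3, Add(2, 2)), 1) = Mul(Mul(3, 4), 1) = Mul(12, 1) = 12)
Mul(Mul(Mul(3, Add(6, Mul(-1, -4))), q), Add(-5, Mul(-1, 3))) = Mul(Mul(Mul(3, Add(6, Mul(-1, -4))), 12), Add(-5, Mul(-1, 3))) = Mul(Mul(Mul(3, Add(6, 4)), 12), Add(-5, -3)) = Mul(Mul(Mul(3, 10), 12), -8) = Mul(Mul(30, 12), -8) = Mul(360, -8) = -2880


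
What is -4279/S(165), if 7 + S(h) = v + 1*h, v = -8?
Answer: -4279/150 ≈ -28.527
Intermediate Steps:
S(h) = -15 + h (S(h) = -7 + (-8 + 1*h) = -7 + (-8 + h) = -15 + h)
-4279/S(165) = -4279/(-15 + 165) = -4279/150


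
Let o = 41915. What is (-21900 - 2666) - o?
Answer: -66481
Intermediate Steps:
(-21900 - 2666) - o = (-21900 - 2666) - 1*41915 = -24566 - 41915 = -66481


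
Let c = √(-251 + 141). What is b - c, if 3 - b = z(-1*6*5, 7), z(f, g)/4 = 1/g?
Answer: 17/7 - I*√110 ≈ 2.4286 - 10.488*I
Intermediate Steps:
z(f, g) = 4/g
c = I*√110 (c = √(-110) = I*√110 ≈ 10.488*I)
b = 17/7 (b = 3 - 4/7 = 17/7 ≈ 2.4286)
b - c = 17/7 - I*√110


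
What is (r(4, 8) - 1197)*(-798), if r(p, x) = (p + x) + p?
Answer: 942438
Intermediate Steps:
r(p, x) = x + 2*p
(r(4, 8) - 1197)*(-798) = ((8 + 2*4) - 1197)*(-798) = ((8 + 8) - 1197)*(-798) = (16 - 1197)*(-798) = -1181*(-798) = 942438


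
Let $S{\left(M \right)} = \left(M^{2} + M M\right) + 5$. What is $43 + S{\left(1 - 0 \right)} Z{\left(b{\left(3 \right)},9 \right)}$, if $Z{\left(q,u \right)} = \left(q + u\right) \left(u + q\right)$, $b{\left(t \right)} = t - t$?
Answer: $610$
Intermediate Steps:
$b{\left(t \right)} = 0$
$Z{\left(q,u \right)} = \left(q + u\right)^{2}$ ($Z{\left(q,u \right)} = \left(q + u\right) \left(q + u\right) = \left(q + u\right)^{2}$)
$S{\left(M \right)} = 5 + 2 M^{2}$ ($S{\left(M \right)} = \left(M^{2} + M^{2}\right) + 5 = 2 M^{2} + 5 = 5 + 2 M^{2}$)
$43 + S{\left(1 - 0 \right)} Z{\left(b{\left(3 \right)},9 \right)} = 43 + \left(5 + 2 \left(1 - 0\right)^{2}\right) \left(0 + 9\right)^{2} = 43 + \left(5 + 2 \left(1 + 0\right)^{2}\right) 9^{2} = 43 + \left(5 + 2 \cdot 1^{2}\right) 81 = 43 + \left(5 + 2 \cdot 1\right) 81 = 43 + \left(5 + 2\right) 81 = 43 + 7 \cdot 81 = 43 + 567 = 610$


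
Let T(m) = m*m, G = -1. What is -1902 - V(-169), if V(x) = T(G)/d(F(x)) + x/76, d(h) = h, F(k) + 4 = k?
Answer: -24978183/13148 ≈ -1899.8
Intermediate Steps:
T(m) = m²
F(k) = -4 + k
V(x) = 1/(-4 + x) + x/76 (V(x) = (-1)²/(-4 + x) + x/76 = 1/(-4 + x) + x*(1/76) = 1/(-4 + x) + x/76)
-1902 - V(-169) = -1902 - (76 - 169*(-4 - 169))/(76*(-4 - 169)) = -1902 - (76 - 169*(-173))/(76*(-173)) = -1902 - (-1)*(76 + 29237)/(76*173) = -1902 - (-1)*29313/(76*173) = -1902 - 1*(-29313/13148) = -1902 + 29313/13148 = -24978183/13148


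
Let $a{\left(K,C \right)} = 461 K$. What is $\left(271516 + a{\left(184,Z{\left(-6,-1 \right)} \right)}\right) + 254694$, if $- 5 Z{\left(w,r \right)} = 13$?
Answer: $611034$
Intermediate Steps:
$Z{\left(w,r \right)} = - \frac{13}{5}$ ($Z{\left(w,r \right)} = \left(- \frac{1}{5}\right) 13 = - \frac{13}{5}$)
$\left(271516 + a{\left(184,Z{\left(-6,-1 \right)} \right)}\right) + 254694 = \left(271516 + 461 \cdot 184\right) + 254694 = \left(271516 + 84824\right) + 254694 = 356340 + 254694 = 611034$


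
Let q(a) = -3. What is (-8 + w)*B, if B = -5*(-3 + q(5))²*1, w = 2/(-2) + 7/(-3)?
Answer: 2040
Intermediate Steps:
w = -10/3 (w = 2*(-½) + 7*(-⅓) = -1 - 7/3 = -10/3 ≈ -3.3333)
B = -180 (B = -5*(-3 - 3)²*1 = -5*(-6)²*1 = -5*36*1 = -180*1 = -180)
(-8 + w)*B = (-8 - 10/3)*(-180) = -34/3*(-180) = 2040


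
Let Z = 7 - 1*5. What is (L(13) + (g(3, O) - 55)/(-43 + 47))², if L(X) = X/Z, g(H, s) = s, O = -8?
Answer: 1369/16 ≈ 85.563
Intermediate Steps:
Z = 2 (Z = 7 - 5 = 2)
L(X) = X/2
(L(13) + (g(3, O) - 55)/(-43 + 47))² = ((½)*13 + (-8 - 55)/(-43 + 47))² = (13/2 - 63/4)² = (-37/4)² = 1369/16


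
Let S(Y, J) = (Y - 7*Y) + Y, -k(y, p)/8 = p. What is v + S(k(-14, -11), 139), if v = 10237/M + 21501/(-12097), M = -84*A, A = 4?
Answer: -1919481805/4064592 ≈ -472.24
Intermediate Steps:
k(y, p) = -8*p
M = -336 (M = -84*4 = -336)
S(Y, J) = -5*Y (S(Y, J) = -6*Y + Y = -5*Y)
v = -131061325/4064592 (v = 10237/(-336) + 21501/(-12097) = 10237*(-1/336) + 21501*(-1/12097) = -10237/336 - 21501/12097 = -131061325/4064592 ≈ -32.245)
v + S(k(-14, -11), 139) = -131061325/4064592 - (-40)*(-11) = -131061325/4064592 - 5*88 = -131061325/4064592 - 440 = -1919481805/4064592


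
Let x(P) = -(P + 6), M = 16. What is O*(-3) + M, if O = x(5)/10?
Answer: 193/10 ≈ 19.300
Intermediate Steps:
x(P) = -6 - P (x(P) = -(6 + P) = -6 - P)
O = -11/10 (O = (-6 - 1*5)/10 = (-6 - 5)*(1/10) = -11*1/10 = -11/10 ≈ -1.1000)
O*(-3) + M = -11/10*(-3) + 16 = 33/10 + 16 = 193/10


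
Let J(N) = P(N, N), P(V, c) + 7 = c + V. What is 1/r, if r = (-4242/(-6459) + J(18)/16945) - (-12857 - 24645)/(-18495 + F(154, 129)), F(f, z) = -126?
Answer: -679342215285/920843820463 ≈ -0.73774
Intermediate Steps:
P(V, c) = -7 + V + c (P(V, c) = -7 + (c + V) = -7 + (V + c) = -7 + V + c)
J(N) = -7 + 2*N (J(N) = -7 + N + N = -7 + 2*N)
r = -920843820463/679342215285 (r = (-4242/(-6459) + (-7 + 2*18)/16945) - (-12857 - 24645)/(-18495 - 126) = (-4242*(-1/6459) + (-7 + 36)*(1/16945)) - (-37502)/(-18621) = (1414/2153 + 29*(1/16945)) - (-37502)*(-1)/18621 = (1414/2153 + 29/16945) - 1*37502/18621 = 24022667/36482585 - 37502/18621 = -920843820463/679342215285 ≈ -1.3555)
1/r = 1/(-920843820463/679342215285) = -679342215285/920843820463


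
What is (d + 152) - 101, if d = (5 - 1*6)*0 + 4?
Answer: 55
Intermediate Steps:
d = 4 (d = (5 - 6)*0 + 4 = -1*0 + 4 = 0 + 4 = 4)
(d + 152) - 101 = (4 + 152) - 101 = 156 - 101 = 55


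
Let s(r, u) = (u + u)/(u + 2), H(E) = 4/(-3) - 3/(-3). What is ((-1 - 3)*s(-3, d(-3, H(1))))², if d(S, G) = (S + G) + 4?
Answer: 4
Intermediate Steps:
H(E) = -⅓ (H(E) = 4*(-⅓) - 3*(-⅓) = -4/3 + 1 = -⅓)
d(S, G) = 4 + G + S (d(S, G) = (G + S) + 4 = 4 + G + S)
s(r, u) = 2*u/(2 + u) (s(r, u) = (2*u)/(2 + u) = 2*u/(2 + u))
((-1 - 3)*s(-3, d(-3, H(1))))² = ((-1 - 3)*(2*(4 - ⅓ - 3)/(2 + (4 - ⅓ - 3))))² = (-8*2/(3*(2 + ⅔)))² = (-8*2/(3*8/3))² = (-8*2*3/(3*8))² = (-4*½)² = (-2)² = 4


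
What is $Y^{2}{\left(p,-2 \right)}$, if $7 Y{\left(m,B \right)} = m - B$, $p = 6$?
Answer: $\frac{64}{49} \approx 1.3061$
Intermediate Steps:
$Y{\left(m,B \right)} = - \frac{B}{7} + \frac{m}{7}$ ($Y{\left(m,B \right)} = \frac{m - B}{7} = - \frac{B}{7} + \frac{m}{7}$)
$Y^{2}{\left(p,-2 \right)} = \left(\left(- \frac{1}{7}\right) \left(-2\right) + \frac{1}{7} \cdot 6\right)^{2} = \left(\frac{2}{7} + \frac{6}{7}\right)^{2} = \left(\frac{8}{7}\right)^{2} = \frac{64}{49}$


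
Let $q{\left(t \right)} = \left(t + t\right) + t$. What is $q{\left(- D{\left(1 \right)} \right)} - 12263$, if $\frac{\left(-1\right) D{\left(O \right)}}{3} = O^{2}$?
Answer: $-12254$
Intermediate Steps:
$D{\left(O \right)} = - 3 O^{2}$
$q{\left(t \right)} = 3 t$ ($q{\left(t \right)} = 2 t + t = 3 t$)
$q{\left(- D{\left(1 \right)} \right)} - 12263 = 3 \left(- \left(-3\right) 1^{2}\right) - 12263 = 3 \left(- \left(-3\right) 1\right) - 12263 = 3 \left(\left(-1\right) \left(-3\right)\right) - 12263 = 3 \cdot 3 - 12263 = 9 - 12263 = -12254$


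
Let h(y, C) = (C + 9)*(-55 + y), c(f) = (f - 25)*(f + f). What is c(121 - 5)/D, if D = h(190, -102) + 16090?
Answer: 3016/505 ≈ 5.9723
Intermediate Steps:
c(f) = 2*f*(-25 + f) (c(f) = (-25 + f)*(2*f) = 2*f*(-25 + f))
h(y, C) = (-55 + y)*(9 + C) (h(y, C) = (9 + C)*(-55 + y) = (-55 + y)*(9 + C))
D = 3535 (D = (-495 - 55*(-102) + 9*190 - 102*190) + 16090 = (-495 + 5610 + 1710 - 19380) + 16090 = -12555 + 16090 = 3535)
c(121 - 5)/D = (2*(121 - 5)*(-25 + (121 - 5)))/3535 = (2*116*(-25 + 116))*(1/3535) = (2*116*91)*(1/3535) = 21112*(1/3535) = 3016/505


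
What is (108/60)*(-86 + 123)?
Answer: 333/5 ≈ 66.600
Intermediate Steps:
(108/60)*(-86 + 123) = (108*(1/60))*37 = (9/5)*37 = 333/5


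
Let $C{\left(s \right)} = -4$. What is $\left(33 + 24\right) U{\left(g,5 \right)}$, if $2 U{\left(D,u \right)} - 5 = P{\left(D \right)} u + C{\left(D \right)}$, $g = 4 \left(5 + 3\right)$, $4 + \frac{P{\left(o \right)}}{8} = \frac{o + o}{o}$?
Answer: $- \frac{4503}{2} \approx -2251.5$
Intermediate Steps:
$P{\left(o \right)} = -16$ ($P{\left(o \right)} = -32 + 8 \frac{o + o}{o} = -32 + 8 \frac{2 o}{o} = -32 + 8 \cdot 2 = -32 + 16 = -16$)
$g = 32$ ($g = 4 \cdot 8 = 32$)
$U{\left(D,u \right)} = \frac{1}{2} - 8 u$ ($U{\left(D,u \right)} = \frac{5}{2} + \frac{- 16 u - 4}{2} = \frac{5}{2} + \frac{-4 - 16 u}{2} = \frac{5}{2} - \left(2 + 8 u\right) = \frac{1}{2} - 8 u$)
$\left(33 + 24\right) U{\left(g,5 \right)} = \left(33 + 24\right) \left(\frac{1}{2} - 40\right) = 57 \left(\frac{1}{2} - 40\right) = 57 \left(- \frac{79}{2}\right) = - \frac{4503}{2}$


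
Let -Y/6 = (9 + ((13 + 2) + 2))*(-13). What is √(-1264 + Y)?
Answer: 2*√191 ≈ 27.641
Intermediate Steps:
Y = 2028 (Y = -6*(9 + ((13 + 2) + 2))*(-13) = -6*(9 + (15 + 2))*(-13) = -6*(9 + 17)*(-13) = -156*(-13) = -6*(-338) = 2028)
√(-1264 + Y) = √(-1264 + 2028) = √764 = 2*√191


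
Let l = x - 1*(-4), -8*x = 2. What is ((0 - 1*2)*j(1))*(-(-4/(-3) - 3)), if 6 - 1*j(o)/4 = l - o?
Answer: -130/3 ≈ -43.333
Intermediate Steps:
x = -¼ (x = -⅛*2 = -¼ ≈ -0.25000)
l = 15/4 (l = -¼ - 1*(-4) = -¼ + 4 = 15/4 ≈ 3.7500)
j(o) = 9 + 4*o (j(o) = 24 - 4*(15/4 - o) = 24 + (-15 + 4*o) = 9 + 4*o)
((0 - 1*2)*j(1))*(-(-4/(-3) - 3)) = ((0 - 1*2)*(9 + 4*1))*(-(-4/(-3) - 3)) = ((0 - 2)*(9 + 4))*(-(-4*(-⅓) - 3)) = (-2*13)*(-(4/3 - 3)) = -(-26)*(-5)/3 = -26*5/3 = -130/3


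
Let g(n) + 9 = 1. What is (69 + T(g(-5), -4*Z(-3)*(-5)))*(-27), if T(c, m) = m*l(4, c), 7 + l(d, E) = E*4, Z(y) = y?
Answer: -65043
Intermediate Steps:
g(n) = -8 (g(n) = -9 + 1 = -8)
l(d, E) = -7 + 4*E (l(d, E) = -7 + E*4 = -7 + 4*E)
T(c, m) = m*(-7 + 4*c)
(69 + T(g(-5), -4*Z(-3)*(-5)))*(-27) = (69 + (-4*(-3)*(-5))*(-7 + 4*(-8)))*(-27) = (69 + (12*(-5))*(-7 - 32))*(-27) = (69 - 60*(-39))*(-27) = (69 + 2340)*(-27) = 2409*(-27) = -65043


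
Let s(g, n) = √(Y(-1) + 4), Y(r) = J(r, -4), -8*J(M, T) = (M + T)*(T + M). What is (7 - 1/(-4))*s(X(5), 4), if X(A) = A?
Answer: 29*√14/16 ≈ 6.7818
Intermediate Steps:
J(M, T) = -(M + T)²/8 (J(M, T) = -(M + T)*(T + M)/8 = -(M + T)*(M + T)/8 = -(M + T)²/8)
Y(r) = -(-4 + r)²/8 (Y(r) = -(r - 4)²/8 = -(-4 + r)²/8)
s(g, n) = √14/4 (s(g, n) = √(-(-4 - 1)²/8 + 4) = √(-⅛*(-5)² + 4) = √(-⅛*25 + 4) = √(-25/8 + 4) = √(7/8) = √14/4)
(7 - 1/(-4))*s(X(5), 4) = (7 - 1/(-4))*(√14/4) = (7 - 1*(-¼))*(√14/4) = (7 + ¼)*(√14/4) = 29*(√14/4)/4 = 29*√14/16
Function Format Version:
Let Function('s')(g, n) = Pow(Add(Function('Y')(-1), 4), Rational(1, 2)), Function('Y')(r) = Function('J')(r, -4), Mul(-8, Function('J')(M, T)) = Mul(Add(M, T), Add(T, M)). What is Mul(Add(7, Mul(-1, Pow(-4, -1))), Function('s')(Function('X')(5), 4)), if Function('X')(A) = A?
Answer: Mul(Rational(29, 16), Pow(14, Rational(1, 2))) ≈ 6.7818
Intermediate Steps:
Function('J')(M, T) = Mul(Rational(-1, 8), Pow(Add(M, T), 2)) (Function('J')(M, T) = Mul(Rational(-1, 8), Mul(Add(M, T), Add(T, M))) = Mul(Rational(-1, 8), Mul(Add(M, T), Add(M, T))) = Mul(Rational(-1, 8), Pow(Add(M, T), 2)))
Function('Y')(r) = Mul(Rational(-1, 8), Pow(Add(-4, r), 2)) (Function('Y')(r) = Mul(Rational(-1, 8), Pow(Add(r, -4), 2)) = Mul(Rational(-1, 8), Pow(Add(-4, r), 2)))
Function('s')(g, n) = Mul(Rational(1, 4), Pow(14, Rational(1, 2))) (Function('s')(g, n) = Pow(Add(Mul(Rational(-1, 8), Pow(Add(-4, -1), 2)), 4), Rational(1, 2)) = Pow(Add(Mul(Rational(-1, 8), Pow(-5, 2)), 4), Rational(1, 2)) = Pow(Add(Mul(Rational(-1, 8), 25), 4), Rational(1, 2)) = Pow(Add(Rational(-25, 8), 4), Rational(1, 2)) = Pow(Rational(7, 8), Rational(1, 2)) = Mul(Rational(1, 4), Pow(14, Rational(1, 2))))
Mul(Add(7, Mul(-1, Pow(-4, -1))), Function('s')(Function('X')(5), 4)) = Mul(Add(7, Mul(-1, Pow(-4, -1))), Mul(Rational(1, 4), Pow(14, Rational(1, 2)))) = Mul(Add(7, Mul(-1, Rational(-1, 4))), Mul(Rational(1, 4), Pow(14, Rational(1, 2)))) = Mul(Add(7, Rational(1, 4)), Mul(Rational(1, 4), Pow(14, Rational(1, 2)))) = Mul(Rational(29, 4), Mul(Rational(1, 4), Pow(14, Rational(1, 2)))) = Mul(Rational(29, 16), Pow(14, Rational(1, 2)))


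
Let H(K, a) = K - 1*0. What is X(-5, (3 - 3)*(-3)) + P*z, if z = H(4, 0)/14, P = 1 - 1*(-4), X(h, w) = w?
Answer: 10/7 ≈ 1.4286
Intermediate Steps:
H(K, a) = K (H(K, a) = K + 0 = K)
P = 5 (P = 1 + 4 = 5)
z = 2/7 (z = 4/14 = 4*(1/14) = 2/7 ≈ 0.28571)
X(-5, (3 - 3)*(-3)) + P*z = (3 - 3)*(-3) + 5*(2/7) = 0*(-3) + 10/7 = 0 + 10/7 = 10/7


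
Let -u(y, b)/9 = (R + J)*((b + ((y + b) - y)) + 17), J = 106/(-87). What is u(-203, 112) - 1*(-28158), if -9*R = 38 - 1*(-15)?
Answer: 1263637/29 ≈ 43574.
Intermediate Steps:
R = -53/9 (R = -(38 - 1*(-15))/9 = -(38 + 15)/9 = -⅑*53 = -53/9 ≈ -5.8889)
J = -106/87 (J = 106*(-1/87) = -106/87 ≈ -1.2184)
u(y, b) = 31535/29 + 3710*b/29 (u(y, b) = -9*(-53/9 - 106/87)*((b + ((y + b) - y)) + 17) = -(-1855)*((b + ((b + y) - y)) + 17)/29 = -(-1855)*((b + b) + 17)/29 = -(-1855)*(2*b + 17)/29 = -(-1855)*(17 + 2*b)/29 = -9*(-31535/261 - 3710*b/261) = 31535/29 + 3710*b/29)
u(-203, 112) - 1*(-28158) = (31535/29 + (3710/29)*112) - 1*(-28158) = (31535/29 + 415520/29) + 28158 = 447055/29 + 28158 = 1263637/29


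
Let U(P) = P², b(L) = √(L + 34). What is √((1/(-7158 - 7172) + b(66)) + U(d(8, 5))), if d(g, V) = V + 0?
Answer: √7187197170/14330 ≈ 5.9161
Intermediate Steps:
d(g, V) = V
b(L) = √(34 + L)
√((1/(-7158 - 7172) + b(66)) + U(d(8, 5))) = √((1/(-7158 - 7172) + √(34 + 66)) + 5²) = √((1/(-14330) + √100) + 25) = √((-1/14330 + 10) + 25) = √(143299/14330 + 25) = √(501549/14330) = √7187197170/14330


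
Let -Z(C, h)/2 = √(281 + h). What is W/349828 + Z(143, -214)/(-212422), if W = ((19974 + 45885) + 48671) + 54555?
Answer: 169085/349828 + √67/106211 ≈ 0.48341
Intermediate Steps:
W = 169085 (W = (65859 + 48671) + 54555 = 114530 + 54555 = 169085)
Z(C, h) = -2*√(281 + h)
W/349828 + Z(143, -214)/(-212422) = 169085/349828 - 2*√(281 - 214)/(-212422) = 169085*(1/349828) - 2*√67*(-1/212422) = 169085/349828 + √67/106211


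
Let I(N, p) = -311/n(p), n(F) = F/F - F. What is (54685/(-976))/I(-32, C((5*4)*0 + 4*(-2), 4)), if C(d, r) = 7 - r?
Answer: -54685/151768 ≈ -0.36032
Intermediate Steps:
n(F) = 1 - F
I(N, p) = -311/(1 - p)
(54685/(-976))/I(-32, C((5*4)*0 + 4*(-2), 4)) = (54685/(-976))/((311/(-1 + (7 - 1*4)))) = (54685*(-1/976))/((311/(-1 + (7 - 4)))) = -54685/(976*(311/(-1 + 3))) = -54685/(976*(311/2)) = -54685/(976*(311*(½))) = -54685/(976*311/2) = -54685/976*2/311 = -54685/151768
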